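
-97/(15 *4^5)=-97/15360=-0.01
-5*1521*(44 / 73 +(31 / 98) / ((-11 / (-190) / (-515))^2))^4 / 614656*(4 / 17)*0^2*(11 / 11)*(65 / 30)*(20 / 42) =0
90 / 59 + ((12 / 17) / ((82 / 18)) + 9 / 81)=663041 / 370107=1.79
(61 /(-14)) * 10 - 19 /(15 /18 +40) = -10789 /245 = -44.04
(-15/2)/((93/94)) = -235/31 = -7.58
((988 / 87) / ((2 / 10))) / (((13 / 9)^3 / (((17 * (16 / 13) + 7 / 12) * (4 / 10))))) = 10326690 / 63713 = 162.08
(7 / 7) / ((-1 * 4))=-1 / 4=-0.25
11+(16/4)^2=27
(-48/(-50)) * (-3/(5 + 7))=-6/25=-0.24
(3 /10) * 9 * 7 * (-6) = -567 /5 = -113.40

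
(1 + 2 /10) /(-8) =-3 /20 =-0.15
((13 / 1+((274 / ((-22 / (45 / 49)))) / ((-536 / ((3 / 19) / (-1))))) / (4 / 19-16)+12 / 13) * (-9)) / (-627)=0.20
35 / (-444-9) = -35 / 453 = -0.08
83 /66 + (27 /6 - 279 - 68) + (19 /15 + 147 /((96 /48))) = -87937 /330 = -266.48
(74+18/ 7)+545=4351/ 7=621.57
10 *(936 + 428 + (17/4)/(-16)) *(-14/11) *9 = -27492885/176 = -156209.57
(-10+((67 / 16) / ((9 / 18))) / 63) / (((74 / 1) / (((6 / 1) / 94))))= -4973 / 584304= -0.01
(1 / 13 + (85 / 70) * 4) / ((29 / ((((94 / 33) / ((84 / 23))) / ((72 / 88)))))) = 485369 / 2992626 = 0.16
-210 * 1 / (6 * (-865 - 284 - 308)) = 35 / 1457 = 0.02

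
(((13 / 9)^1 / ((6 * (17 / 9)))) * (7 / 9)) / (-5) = -91 / 4590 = -0.02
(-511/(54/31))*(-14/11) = 110887/297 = 373.36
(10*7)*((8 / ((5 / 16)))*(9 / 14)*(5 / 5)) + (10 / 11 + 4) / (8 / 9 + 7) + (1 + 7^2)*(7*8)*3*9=59943798 / 781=76752.62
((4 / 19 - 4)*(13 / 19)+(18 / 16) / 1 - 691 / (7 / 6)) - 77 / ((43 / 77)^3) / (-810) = -386155630374107 / 650961972360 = -593.21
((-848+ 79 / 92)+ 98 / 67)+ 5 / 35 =-36483177 / 43148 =-845.54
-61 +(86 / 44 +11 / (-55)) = -59.25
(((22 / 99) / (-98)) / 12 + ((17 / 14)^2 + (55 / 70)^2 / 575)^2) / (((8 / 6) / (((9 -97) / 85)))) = -2053157994613 / 1214560856250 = -1.69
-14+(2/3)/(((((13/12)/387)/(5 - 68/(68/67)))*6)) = -32174/13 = -2474.92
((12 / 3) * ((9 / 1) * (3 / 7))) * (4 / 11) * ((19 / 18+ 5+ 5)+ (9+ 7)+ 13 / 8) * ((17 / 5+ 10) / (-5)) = -23718 / 55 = -431.24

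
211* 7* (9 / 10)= 13293 / 10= 1329.30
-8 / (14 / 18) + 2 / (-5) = -374 / 35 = -10.69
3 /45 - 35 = -524 /15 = -34.93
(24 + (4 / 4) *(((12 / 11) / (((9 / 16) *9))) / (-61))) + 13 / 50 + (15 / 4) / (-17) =740278639 / 30798900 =24.04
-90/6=-15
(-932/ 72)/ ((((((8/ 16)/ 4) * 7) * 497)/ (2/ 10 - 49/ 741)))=-462272/ 116007255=-0.00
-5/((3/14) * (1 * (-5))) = 14/3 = 4.67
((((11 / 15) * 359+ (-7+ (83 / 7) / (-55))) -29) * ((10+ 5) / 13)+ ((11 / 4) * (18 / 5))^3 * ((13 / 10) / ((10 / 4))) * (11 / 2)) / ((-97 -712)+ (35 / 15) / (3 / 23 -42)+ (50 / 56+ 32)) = -439138717487973 / 112228843512500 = -3.91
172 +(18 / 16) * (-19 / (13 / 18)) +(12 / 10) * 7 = 39209 / 260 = 150.80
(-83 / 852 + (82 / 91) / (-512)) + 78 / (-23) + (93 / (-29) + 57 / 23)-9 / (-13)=-11672634191 / 3309686016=-3.53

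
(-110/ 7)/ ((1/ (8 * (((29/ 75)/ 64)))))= -319/ 420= -0.76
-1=-1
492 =492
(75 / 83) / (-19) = -75 / 1577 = -0.05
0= 0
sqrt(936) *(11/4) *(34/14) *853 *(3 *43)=61730757 *sqrt(26)/14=22483309.61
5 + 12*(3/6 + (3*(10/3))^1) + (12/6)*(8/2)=139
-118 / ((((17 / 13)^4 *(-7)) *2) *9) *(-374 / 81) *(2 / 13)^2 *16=-14039168 / 25071039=-0.56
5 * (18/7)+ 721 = 5137/7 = 733.86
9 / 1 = 9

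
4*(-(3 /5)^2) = -36 /25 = -1.44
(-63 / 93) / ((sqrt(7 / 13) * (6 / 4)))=-2 * sqrt(91) / 31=-0.62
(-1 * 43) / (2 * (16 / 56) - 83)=301 / 577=0.52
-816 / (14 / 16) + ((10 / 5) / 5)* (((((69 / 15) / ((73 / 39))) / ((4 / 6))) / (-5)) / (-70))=-595677309 / 638750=-932.57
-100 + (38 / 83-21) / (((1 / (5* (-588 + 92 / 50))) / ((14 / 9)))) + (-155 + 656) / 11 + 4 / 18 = 256364843 / 2739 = 93597.97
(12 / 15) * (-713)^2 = 2033476 / 5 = 406695.20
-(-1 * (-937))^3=-822656953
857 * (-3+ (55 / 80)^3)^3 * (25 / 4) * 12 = -84550673282362575 / 68719476736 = -1230374.23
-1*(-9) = 9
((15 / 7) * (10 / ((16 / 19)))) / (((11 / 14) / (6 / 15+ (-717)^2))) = 66597945 / 4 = 16649486.25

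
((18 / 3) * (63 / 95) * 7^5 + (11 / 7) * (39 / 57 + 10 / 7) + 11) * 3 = 934097742 / 4655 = 200665.47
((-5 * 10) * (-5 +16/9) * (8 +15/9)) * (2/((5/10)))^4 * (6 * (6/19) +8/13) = 6674176000/6669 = 1000776.13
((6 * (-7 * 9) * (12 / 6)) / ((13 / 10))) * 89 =-672840 / 13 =-51756.92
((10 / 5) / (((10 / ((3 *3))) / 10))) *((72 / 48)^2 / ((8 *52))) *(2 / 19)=81 / 7904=0.01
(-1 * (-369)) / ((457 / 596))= 219924 / 457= 481.23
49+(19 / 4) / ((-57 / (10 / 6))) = 1759 / 36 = 48.86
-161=-161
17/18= 0.94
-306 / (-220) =153 / 110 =1.39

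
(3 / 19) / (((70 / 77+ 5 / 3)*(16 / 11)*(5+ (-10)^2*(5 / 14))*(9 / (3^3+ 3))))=847 / 245480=0.00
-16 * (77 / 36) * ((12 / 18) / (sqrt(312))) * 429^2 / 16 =-121121 * sqrt(78) / 72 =-14857.11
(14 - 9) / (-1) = -5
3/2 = 1.50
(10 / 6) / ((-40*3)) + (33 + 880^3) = 49065986375 / 72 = 681472032.99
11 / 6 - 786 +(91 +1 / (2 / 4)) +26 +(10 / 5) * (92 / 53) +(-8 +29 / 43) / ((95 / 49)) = -172893989 / 259806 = -665.47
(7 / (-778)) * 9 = -63 / 778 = -0.08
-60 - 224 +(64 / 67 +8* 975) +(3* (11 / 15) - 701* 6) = 3313.16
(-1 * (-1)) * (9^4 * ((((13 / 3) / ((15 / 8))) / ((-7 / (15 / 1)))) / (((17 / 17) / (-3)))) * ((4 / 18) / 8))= 18954 / 7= 2707.71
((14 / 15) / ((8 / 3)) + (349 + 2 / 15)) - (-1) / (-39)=90859 / 260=349.46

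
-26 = -26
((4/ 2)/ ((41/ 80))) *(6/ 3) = 320/ 41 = 7.80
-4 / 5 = -0.80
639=639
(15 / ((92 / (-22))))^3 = -4492125 / 97336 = -46.15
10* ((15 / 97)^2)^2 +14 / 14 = 89035531 / 88529281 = 1.01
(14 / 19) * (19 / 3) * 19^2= 5054 / 3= 1684.67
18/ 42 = 3/ 7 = 0.43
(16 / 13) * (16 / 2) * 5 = 640 / 13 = 49.23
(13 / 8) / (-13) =-1 / 8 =-0.12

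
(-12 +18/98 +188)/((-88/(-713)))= 6155329/4312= 1427.49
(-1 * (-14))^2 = 196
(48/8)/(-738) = -1/123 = -0.01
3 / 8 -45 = -357 / 8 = -44.62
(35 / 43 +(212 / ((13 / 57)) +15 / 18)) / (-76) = -3123197 / 254904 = -12.25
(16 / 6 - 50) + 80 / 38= -2578 / 57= -45.23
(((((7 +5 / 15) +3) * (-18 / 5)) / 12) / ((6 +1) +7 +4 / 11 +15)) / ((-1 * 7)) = 341 / 22610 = 0.02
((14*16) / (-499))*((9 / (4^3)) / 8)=-63 / 7984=-0.01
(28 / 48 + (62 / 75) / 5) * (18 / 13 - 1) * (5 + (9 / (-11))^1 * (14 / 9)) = 46043 / 42900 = 1.07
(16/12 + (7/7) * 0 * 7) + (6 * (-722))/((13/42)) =-545780/39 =-13994.36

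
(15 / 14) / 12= 0.09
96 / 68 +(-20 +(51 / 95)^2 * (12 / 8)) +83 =19897401 / 306850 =64.84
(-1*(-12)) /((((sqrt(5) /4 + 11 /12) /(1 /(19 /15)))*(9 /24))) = 15840 /361 - 4320*sqrt(5) /361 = 17.12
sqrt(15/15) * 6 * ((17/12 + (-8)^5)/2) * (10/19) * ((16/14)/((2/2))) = -7863980/133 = -59127.67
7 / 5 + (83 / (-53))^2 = 54108 / 14045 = 3.85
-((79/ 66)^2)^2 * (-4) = 8.21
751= 751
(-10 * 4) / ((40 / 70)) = -70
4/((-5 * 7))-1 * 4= -144/35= -4.11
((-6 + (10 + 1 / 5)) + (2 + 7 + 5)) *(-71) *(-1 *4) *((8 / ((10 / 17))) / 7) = 251056 / 25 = 10042.24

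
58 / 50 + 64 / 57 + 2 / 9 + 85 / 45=18784 / 4275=4.39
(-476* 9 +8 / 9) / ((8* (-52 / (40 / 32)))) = 48185 / 3744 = 12.87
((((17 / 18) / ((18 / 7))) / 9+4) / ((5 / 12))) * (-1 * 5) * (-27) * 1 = 11783 / 9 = 1309.22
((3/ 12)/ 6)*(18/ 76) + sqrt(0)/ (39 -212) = 3/ 304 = 0.01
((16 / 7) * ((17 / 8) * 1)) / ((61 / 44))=1496 / 427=3.50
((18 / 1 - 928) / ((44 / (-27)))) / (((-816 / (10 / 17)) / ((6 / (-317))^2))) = -184275 / 1277818124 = -0.00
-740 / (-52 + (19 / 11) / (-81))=659340 / 46351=14.22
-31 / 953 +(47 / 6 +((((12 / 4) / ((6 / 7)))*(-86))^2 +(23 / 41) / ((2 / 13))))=10621500442 / 117219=90612.45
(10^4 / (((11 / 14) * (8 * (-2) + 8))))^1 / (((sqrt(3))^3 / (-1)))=17500 * sqrt(3) / 99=306.17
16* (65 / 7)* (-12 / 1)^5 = -258785280 / 7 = -36969325.71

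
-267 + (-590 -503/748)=-641539/748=-857.67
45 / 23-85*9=-17550 / 23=-763.04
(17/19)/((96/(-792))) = -561/76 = -7.38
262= 262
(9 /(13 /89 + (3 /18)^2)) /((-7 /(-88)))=650.83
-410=-410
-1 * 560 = -560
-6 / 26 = -3 / 13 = -0.23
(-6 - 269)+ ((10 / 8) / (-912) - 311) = -2137733 / 3648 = -586.00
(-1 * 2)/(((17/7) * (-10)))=7/85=0.08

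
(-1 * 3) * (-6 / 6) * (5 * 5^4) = 9375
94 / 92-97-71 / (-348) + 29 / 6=-727891 / 8004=-90.94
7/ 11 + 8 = 95/ 11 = 8.64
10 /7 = 1.43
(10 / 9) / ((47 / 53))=530 / 423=1.25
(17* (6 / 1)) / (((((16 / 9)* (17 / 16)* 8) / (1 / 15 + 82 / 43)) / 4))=11457 / 215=53.29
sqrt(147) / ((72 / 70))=245*sqrt(3) / 36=11.79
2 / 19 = 0.11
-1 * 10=-10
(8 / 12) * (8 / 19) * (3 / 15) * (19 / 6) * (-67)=-536 / 45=-11.91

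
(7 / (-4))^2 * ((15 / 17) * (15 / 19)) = 11025 / 5168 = 2.13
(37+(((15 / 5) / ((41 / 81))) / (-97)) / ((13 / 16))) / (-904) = -1909049 / 46737704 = -0.04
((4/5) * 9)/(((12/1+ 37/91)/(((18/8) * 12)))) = 88452/5645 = 15.67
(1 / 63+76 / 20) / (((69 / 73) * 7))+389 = 59272151 / 152145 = 389.58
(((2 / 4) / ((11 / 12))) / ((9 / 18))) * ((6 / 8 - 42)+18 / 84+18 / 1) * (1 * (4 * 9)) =-904.68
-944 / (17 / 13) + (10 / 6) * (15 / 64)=-721.49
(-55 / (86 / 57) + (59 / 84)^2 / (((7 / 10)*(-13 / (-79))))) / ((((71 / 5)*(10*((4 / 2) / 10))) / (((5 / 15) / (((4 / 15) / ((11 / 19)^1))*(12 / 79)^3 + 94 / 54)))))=-60216054914192375 / 277861675553132944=-0.22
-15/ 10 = -1.50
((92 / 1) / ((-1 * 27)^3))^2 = 8464 / 387420489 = 0.00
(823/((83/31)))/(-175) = -25513/14525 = -1.76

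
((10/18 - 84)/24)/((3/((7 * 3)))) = -5257/216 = -24.34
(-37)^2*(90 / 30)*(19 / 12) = 26011 / 4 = 6502.75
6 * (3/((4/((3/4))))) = 3.38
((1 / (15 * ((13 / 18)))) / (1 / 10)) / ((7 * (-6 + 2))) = -3 / 91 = -0.03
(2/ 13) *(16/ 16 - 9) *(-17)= 272/ 13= 20.92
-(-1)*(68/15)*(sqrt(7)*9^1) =204*sqrt(7)/5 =107.95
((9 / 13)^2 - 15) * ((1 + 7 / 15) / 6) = -8998 / 2535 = -3.55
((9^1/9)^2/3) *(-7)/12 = -7/36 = -0.19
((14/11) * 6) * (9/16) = 189/44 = 4.30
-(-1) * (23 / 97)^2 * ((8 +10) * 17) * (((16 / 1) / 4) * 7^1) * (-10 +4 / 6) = -42303072 / 9409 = -4496.02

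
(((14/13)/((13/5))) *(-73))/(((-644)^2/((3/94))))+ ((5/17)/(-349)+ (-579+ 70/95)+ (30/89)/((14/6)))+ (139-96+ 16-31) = -550.12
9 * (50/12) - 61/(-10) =218/5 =43.60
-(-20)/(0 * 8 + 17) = 20/17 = 1.18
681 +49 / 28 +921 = 6415 / 4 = 1603.75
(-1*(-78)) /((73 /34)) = 2652 /73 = 36.33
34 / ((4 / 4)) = 34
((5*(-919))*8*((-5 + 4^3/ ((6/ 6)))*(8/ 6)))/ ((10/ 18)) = -5205216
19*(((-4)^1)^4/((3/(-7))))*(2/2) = -34048/3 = -11349.33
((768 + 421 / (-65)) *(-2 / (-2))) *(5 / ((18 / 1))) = 49499 / 234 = 211.53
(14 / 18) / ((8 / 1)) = 7 / 72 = 0.10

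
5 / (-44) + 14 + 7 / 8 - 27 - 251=-23165 / 88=-263.24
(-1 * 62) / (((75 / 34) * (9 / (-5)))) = 15.61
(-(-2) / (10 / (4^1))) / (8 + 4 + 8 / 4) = 2 / 35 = 0.06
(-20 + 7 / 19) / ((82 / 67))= -24991 / 1558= -16.04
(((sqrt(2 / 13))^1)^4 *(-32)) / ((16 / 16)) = -128 / 169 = -0.76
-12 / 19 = -0.63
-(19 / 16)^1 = -19 / 16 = -1.19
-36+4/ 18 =-322/ 9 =-35.78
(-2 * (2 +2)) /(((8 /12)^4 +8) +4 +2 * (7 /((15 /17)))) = -1620 /5683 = -0.29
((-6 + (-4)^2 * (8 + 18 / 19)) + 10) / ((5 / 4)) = 11184 / 95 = 117.73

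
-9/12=-3/4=-0.75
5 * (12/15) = 4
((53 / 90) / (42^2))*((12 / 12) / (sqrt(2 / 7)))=53*sqrt(14) / 317520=0.00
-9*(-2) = 18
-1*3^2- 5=-14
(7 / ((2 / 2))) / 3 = 7 / 3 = 2.33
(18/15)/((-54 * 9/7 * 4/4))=-7/405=-0.02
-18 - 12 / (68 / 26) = -384 / 17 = -22.59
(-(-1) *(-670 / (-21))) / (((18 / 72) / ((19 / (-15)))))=-161.65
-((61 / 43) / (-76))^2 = -3721 / 10679824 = -0.00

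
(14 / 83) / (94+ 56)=7 / 6225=0.00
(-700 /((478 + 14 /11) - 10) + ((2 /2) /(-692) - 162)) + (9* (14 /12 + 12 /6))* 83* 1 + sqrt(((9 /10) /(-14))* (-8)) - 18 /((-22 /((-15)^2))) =3* sqrt(70) /35 + 46878642111 /19646572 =2386.81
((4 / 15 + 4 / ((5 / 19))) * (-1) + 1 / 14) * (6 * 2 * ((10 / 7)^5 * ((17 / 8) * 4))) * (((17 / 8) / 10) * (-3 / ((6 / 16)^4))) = 956761088000 / 3176523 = 301197.59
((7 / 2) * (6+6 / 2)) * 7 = 441 / 2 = 220.50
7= 7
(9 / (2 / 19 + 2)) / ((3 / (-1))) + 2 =23 / 40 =0.58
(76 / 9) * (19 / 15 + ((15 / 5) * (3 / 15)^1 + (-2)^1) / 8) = 9.22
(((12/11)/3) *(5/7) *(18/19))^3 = 46656000/3131359847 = 0.01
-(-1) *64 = 64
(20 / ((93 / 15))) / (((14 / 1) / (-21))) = -150 / 31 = -4.84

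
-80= -80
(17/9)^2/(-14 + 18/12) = -578/2025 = -0.29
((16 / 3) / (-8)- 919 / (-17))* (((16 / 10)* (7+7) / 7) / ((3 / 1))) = 43568 / 765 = 56.95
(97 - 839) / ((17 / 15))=-654.71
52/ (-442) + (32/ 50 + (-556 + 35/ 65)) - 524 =-5961139/ 5525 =-1078.94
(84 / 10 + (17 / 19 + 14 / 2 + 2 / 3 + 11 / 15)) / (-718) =-1681 / 68210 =-0.02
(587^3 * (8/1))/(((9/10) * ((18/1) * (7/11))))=88995281320/567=156958168.11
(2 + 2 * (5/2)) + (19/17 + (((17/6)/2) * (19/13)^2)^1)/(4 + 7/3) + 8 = 179899/11492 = 15.65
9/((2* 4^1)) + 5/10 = 13/8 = 1.62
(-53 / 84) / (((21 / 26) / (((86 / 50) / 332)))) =-29627 / 7320600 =-0.00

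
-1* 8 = -8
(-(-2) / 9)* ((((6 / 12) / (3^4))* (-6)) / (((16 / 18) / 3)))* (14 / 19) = -0.02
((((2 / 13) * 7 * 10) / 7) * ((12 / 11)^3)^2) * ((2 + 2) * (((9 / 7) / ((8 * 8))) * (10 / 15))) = 22394880 / 161212051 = 0.14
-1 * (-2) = 2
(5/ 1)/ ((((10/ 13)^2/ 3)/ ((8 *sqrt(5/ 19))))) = 104.03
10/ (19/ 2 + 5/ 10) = 1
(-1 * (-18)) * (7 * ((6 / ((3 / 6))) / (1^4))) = 1512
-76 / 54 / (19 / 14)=-28 / 27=-1.04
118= 118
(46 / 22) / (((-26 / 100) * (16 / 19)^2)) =-207575 / 18304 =-11.34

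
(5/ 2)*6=15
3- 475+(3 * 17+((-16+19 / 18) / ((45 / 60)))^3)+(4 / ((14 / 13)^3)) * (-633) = -139882254473 / 13502538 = -10359.70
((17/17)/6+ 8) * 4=32.67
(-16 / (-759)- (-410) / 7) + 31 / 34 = 59.50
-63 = -63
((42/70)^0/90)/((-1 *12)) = -1/1080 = -0.00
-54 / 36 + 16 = 29 / 2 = 14.50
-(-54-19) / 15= 73 / 15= 4.87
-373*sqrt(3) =-646.05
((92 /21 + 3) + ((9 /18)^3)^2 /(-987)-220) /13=-4476907 /273728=-16.36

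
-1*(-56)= 56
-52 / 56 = -0.93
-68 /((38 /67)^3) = -5112971 /13718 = -372.72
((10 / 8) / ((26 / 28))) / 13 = 35 / 338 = 0.10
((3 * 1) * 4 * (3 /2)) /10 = 9 /5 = 1.80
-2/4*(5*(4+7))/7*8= -220/7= -31.43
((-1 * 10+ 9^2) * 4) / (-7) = -284 / 7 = -40.57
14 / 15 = 0.93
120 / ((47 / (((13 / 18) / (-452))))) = -65 / 15933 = -0.00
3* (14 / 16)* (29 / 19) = 609 / 152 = 4.01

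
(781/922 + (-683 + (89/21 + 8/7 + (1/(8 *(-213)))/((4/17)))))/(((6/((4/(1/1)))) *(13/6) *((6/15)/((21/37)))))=-74429057415/251897776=-295.47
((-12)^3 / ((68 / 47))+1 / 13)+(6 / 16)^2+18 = -16635259 / 14144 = -1176.14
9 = 9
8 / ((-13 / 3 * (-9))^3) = 0.00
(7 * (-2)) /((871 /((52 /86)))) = -28 /2881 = -0.01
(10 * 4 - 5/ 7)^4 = 5719140625/ 2401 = 2381982.77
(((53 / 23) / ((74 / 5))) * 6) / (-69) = -0.01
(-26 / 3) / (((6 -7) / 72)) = 624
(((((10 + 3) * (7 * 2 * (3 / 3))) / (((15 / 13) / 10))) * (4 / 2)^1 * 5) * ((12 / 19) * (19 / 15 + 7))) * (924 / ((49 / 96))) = 2832580608 / 19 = 149083189.89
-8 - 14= -22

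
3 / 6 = 1 / 2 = 0.50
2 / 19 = 0.11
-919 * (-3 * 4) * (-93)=-1025604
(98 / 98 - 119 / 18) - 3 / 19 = -1973 / 342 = -5.77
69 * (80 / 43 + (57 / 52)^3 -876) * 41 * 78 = -44787683009835 / 232544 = -192598746.95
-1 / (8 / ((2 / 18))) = -1 / 72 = -0.01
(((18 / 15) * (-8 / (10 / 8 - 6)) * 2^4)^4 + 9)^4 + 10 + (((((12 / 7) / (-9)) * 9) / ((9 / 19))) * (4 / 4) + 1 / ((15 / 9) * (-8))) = 10569707330971560304778073799670312892822100626003744158053 / 7394128033349663722291259765625000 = 1429473128311967574205133.00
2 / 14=1 / 7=0.14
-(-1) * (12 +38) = 50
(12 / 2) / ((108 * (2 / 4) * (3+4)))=1 / 63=0.02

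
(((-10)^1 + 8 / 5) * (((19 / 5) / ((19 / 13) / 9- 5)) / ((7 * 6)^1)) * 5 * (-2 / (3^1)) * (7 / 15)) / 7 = -247 / 7075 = -0.03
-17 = -17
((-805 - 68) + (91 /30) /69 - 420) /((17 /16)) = -21411352 /17595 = -1216.90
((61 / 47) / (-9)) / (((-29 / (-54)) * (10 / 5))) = -183 / 1363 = -0.13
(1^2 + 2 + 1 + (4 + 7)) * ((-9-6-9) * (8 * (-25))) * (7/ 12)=42000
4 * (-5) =-20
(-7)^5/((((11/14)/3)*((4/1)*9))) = -117649/66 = -1782.56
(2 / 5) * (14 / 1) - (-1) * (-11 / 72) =1961 / 360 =5.45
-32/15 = -2.13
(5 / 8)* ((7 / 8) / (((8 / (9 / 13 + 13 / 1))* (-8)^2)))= 3115 / 212992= 0.01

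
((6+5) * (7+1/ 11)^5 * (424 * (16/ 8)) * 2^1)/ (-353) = -4896647728128/ 5168273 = -947443.71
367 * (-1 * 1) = -367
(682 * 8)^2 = 29767936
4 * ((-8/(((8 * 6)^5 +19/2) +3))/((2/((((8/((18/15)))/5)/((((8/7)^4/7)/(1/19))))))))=-16807/929524920864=-0.00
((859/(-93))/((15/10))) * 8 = -13744/279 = -49.26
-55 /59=-0.93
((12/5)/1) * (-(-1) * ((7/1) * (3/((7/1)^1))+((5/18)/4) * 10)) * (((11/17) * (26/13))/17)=2926/4335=0.67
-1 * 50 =-50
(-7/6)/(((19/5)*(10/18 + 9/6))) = -105/703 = -0.15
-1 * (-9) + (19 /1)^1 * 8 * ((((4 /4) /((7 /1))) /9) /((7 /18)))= 745 /49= 15.20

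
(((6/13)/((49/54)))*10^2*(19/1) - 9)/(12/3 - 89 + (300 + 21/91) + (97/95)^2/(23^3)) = 66967772395725/15054789300383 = 4.45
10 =10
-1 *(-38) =38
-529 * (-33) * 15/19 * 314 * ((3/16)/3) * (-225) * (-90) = 416251254375/76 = 5476990189.14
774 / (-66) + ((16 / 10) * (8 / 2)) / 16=-623 / 55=-11.33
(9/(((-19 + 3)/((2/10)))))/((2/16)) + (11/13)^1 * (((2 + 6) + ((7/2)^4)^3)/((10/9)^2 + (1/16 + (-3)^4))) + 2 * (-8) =61633086806983/1774772480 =34727.32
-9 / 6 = -1.50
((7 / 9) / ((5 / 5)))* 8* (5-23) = -112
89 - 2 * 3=83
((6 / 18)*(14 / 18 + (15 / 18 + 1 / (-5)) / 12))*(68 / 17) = 299 / 270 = 1.11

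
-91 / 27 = -3.37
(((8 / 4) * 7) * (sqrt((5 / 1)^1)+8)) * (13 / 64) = 91 * sqrt(5) / 32+91 / 4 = 29.11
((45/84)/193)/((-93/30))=-75/83762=-0.00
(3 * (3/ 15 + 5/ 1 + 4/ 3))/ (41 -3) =49/ 95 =0.52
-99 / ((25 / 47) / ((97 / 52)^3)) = -4246667469 / 3515200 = -1208.09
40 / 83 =0.48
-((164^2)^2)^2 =-523300059815673856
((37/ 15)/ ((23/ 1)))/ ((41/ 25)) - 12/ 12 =-2644/ 2829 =-0.93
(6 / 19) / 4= 3 / 38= 0.08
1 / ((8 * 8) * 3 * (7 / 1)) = 1 / 1344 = 0.00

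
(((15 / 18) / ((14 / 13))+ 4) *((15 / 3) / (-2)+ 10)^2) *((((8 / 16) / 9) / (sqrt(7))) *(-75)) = -250625 *sqrt(7) / 1568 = -422.89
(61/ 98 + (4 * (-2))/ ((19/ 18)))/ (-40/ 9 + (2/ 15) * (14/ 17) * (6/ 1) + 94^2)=-0.00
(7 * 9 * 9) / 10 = 567 / 10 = 56.70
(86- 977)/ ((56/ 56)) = -891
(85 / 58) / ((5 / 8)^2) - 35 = -4531 / 145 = -31.25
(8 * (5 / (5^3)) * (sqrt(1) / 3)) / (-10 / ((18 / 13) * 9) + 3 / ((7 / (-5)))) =-756 / 20875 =-0.04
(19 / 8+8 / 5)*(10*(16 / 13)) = 636 / 13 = 48.92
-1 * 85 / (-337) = 85 / 337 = 0.25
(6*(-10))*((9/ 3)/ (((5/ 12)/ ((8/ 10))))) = -1728/ 5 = -345.60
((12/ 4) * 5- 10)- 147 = -142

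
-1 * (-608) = 608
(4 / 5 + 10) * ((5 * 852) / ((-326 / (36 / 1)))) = -828144 / 163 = -5080.64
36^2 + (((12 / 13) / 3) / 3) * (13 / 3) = 11668 / 9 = 1296.44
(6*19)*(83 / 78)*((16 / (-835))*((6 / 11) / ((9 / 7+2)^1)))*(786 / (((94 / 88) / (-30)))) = 19991010816 / 2346851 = 8518.23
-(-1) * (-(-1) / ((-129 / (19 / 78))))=-19 / 10062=-0.00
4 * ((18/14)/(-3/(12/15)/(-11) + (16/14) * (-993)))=-528/116477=-0.00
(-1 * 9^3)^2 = 531441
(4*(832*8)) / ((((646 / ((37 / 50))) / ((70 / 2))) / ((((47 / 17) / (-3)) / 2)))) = -40511744 / 82365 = -491.86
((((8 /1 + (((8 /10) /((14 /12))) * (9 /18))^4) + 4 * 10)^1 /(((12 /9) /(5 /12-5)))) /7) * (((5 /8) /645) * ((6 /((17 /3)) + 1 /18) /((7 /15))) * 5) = -5630464807 /20640340560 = -0.27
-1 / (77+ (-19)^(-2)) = -361 / 27798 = -0.01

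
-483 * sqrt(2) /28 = -24.40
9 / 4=2.25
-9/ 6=-3/ 2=-1.50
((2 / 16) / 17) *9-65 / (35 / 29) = -51209 / 952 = -53.79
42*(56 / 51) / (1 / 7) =322.82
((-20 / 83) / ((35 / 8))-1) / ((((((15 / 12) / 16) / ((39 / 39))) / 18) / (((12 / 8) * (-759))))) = 803981376 / 2905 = 276757.79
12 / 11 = 1.09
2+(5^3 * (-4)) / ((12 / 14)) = -1744 / 3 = -581.33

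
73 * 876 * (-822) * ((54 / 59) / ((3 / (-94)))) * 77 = 6848411812704 / 59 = 116074776486.51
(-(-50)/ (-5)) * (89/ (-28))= 445/ 14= 31.79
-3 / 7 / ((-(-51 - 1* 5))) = -3 / 392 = -0.01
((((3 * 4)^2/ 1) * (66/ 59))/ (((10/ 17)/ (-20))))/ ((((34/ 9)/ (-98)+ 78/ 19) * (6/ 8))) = -3610075392/ 2010425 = -1795.68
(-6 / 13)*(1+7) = -3.69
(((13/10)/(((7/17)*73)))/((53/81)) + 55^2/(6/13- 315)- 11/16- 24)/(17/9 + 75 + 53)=-910001264439/3452209344080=-0.26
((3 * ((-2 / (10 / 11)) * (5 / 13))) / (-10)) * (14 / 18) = 0.20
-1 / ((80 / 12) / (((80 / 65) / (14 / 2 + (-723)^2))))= -0.00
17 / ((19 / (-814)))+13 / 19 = -13825 / 19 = -727.63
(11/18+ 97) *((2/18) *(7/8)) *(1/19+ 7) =824033/12312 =66.93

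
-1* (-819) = 819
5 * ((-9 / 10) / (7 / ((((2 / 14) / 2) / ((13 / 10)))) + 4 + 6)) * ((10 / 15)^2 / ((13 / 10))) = -100 / 8931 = -0.01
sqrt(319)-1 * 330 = -330 + sqrt(319) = -312.14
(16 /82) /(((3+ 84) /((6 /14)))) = 8 /8323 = 0.00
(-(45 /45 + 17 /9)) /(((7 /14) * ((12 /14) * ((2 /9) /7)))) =-637 /3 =-212.33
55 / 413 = 0.13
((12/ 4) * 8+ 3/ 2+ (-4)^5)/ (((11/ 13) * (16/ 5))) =-129805/ 352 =-368.76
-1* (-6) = 6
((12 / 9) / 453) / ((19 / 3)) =4 / 8607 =0.00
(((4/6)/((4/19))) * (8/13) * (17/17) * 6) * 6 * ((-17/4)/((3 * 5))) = -1292/65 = -19.88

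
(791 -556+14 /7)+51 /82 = 19485 /82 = 237.62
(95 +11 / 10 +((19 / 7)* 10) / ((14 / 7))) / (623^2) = 7677 / 27169030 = 0.00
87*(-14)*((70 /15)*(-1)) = 5684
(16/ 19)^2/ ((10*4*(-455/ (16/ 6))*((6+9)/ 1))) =-256/ 36957375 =-0.00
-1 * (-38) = 38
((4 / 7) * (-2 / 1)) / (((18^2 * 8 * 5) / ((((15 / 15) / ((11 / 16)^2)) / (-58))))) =32 / 9948015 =0.00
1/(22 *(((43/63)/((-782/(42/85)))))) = -99705/946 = -105.40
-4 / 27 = -0.15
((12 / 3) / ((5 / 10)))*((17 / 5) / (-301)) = -0.09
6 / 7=0.86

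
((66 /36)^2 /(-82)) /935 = -0.00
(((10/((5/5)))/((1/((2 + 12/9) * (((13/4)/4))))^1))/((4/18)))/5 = 195/8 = 24.38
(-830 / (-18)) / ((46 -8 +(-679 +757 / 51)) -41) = -1411 / 20415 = -0.07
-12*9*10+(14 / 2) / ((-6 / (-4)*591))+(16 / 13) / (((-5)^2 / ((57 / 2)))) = -621509962 / 576225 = -1078.59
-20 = -20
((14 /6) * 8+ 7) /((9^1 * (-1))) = -77 /27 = -2.85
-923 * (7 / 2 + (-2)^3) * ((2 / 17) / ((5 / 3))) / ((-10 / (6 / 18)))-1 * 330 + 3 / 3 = -287957 / 850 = -338.77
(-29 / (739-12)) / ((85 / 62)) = -0.03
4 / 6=2 / 3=0.67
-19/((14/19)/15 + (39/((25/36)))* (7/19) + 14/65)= -351975/388192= -0.91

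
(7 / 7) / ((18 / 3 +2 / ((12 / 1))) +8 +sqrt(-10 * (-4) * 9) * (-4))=-864 * sqrt(10) / 200135-102 / 40027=-0.02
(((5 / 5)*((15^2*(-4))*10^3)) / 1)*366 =-329400000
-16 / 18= -8 / 9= -0.89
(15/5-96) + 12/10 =-459/5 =-91.80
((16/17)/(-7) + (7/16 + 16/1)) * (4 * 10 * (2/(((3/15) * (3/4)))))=1034700/119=8694.96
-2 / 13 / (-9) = 2 / 117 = 0.02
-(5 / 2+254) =-513 / 2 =-256.50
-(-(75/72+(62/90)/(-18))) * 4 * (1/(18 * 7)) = 3251/102060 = 0.03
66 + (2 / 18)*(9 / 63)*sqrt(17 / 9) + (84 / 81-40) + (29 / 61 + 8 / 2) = sqrt(17) / 189 + 51901 / 1647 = 31.53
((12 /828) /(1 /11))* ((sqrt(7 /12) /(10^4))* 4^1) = 11* sqrt(21) /1035000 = 0.00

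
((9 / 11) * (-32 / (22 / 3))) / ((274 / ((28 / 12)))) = -504 / 16577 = -0.03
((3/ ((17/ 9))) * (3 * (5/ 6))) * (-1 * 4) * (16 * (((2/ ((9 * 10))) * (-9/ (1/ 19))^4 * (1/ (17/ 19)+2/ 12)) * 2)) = -3584311251552/ 289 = -12402461078.03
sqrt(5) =2.24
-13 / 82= -0.16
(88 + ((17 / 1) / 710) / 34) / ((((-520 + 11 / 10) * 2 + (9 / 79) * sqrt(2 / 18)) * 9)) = -9871919 / 1047745296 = -0.01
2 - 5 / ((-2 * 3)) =17 / 6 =2.83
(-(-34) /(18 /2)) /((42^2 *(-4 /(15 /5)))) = -17 /10584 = -0.00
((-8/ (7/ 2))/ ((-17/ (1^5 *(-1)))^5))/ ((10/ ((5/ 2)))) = -0.00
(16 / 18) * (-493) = -3944 / 9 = -438.22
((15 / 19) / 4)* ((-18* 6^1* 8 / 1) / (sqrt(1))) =-3240 / 19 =-170.53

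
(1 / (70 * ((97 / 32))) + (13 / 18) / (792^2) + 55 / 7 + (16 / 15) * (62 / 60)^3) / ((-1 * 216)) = -6187065112093 / 147852397440000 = -0.04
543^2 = 294849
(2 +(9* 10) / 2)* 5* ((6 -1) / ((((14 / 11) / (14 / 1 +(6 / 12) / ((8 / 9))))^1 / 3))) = 9034575 / 224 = 40332.92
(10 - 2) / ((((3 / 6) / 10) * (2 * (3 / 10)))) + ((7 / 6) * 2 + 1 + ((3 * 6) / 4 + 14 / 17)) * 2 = 14483 / 51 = 283.98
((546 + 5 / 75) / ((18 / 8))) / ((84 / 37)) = 303067 / 2835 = 106.90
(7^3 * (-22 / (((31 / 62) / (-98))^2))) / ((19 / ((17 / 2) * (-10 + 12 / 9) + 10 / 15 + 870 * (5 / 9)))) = -356851064416 / 57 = -6260544989.75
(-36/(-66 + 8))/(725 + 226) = 0.00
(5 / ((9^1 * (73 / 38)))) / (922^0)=190 / 657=0.29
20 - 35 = -15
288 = 288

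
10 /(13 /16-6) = -160 /83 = -1.93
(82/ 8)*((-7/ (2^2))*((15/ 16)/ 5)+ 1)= 1763/ 256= 6.89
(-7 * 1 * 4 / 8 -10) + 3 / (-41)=-1113 / 82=-13.57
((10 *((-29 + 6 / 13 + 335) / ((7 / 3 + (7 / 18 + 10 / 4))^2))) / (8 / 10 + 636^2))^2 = 16271542440000 / 210828026189961918049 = 0.00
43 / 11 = 3.91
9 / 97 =0.09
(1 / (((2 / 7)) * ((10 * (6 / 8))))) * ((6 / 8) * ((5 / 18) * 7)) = 0.68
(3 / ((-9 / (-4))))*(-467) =-1868 / 3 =-622.67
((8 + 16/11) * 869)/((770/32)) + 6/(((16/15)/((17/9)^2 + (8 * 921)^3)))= 62368400224510757/27720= 2249942288041.51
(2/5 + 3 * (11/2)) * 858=72501/5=14500.20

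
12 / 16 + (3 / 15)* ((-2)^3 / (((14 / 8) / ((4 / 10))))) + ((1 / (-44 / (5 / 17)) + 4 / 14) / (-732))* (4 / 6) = 0.38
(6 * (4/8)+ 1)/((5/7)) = 28/5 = 5.60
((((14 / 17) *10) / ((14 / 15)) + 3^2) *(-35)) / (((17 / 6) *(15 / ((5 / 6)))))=-3535 / 289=-12.23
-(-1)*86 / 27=86 / 27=3.19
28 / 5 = 5.60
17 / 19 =0.89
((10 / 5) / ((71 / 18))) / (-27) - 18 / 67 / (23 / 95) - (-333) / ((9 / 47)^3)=420286994723 / 8862291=47424.19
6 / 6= 1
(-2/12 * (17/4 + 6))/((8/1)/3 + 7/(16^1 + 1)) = -697/1256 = -0.55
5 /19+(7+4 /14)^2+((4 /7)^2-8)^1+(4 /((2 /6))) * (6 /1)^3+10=2647.67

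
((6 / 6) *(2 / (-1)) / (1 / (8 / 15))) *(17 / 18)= -136 / 135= -1.01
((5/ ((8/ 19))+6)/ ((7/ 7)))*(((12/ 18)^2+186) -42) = 46475/ 18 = 2581.94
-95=-95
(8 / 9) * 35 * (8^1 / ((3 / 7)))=15680 / 27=580.74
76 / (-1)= -76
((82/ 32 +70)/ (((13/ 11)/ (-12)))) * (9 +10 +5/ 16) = -11838717/ 832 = -14229.23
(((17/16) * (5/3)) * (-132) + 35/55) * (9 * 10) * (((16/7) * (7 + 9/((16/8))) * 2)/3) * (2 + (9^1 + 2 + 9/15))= -385006752/77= -5000087.69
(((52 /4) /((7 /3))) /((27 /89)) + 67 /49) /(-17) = -8702 /7497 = -1.16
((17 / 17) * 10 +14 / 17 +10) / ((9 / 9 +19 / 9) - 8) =-1593 / 374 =-4.26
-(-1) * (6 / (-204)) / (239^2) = -1 / 1942114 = -0.00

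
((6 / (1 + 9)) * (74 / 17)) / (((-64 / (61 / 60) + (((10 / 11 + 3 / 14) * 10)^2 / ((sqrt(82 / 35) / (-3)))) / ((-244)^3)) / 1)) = -26987305237185543677149184 / 650469386310494538505669675- 27250646833063808 * sqrt(2870) / 130093877262098907701133935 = -0.04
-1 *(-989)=989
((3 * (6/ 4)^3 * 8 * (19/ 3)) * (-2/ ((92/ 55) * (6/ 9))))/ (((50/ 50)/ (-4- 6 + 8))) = 84645/ 46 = 1840.11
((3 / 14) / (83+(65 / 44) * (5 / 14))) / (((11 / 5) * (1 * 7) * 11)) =20 / 1320627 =0.00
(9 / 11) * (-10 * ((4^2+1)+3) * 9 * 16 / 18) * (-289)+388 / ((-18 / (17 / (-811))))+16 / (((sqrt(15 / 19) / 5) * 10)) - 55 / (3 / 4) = 8 * sqrt(285) / 15+30369666818 / 80289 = 378263.39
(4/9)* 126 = 56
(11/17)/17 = 11/289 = 0.04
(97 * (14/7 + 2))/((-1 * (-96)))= 97/24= 4.04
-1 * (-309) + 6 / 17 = 5259 / 17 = 309.35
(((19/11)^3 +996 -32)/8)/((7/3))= 3869829/74536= 51.92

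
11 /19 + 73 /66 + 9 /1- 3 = 7.69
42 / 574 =3 / 41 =0.07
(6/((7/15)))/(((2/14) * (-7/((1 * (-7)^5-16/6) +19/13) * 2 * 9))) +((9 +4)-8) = 3278965/273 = 12010.86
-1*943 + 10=-933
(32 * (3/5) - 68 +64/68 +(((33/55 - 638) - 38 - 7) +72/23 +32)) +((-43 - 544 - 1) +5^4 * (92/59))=-308.55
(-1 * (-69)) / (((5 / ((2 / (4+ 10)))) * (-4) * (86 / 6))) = -207 / 6020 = -0.03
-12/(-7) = 12/7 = 1.71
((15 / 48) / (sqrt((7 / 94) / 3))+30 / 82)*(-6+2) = -5*sqrt(1974) / 28 -60 / 41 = -9.40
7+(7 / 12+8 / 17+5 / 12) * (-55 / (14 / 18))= -11542 / 119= -96.99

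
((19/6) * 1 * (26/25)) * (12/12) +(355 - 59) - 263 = 2722/75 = 36.29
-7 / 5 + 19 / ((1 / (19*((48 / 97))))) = 85961 / 485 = 177.24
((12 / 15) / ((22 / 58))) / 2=58 / 55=1.05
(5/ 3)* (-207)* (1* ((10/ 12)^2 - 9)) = 34385/ 12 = 2865.42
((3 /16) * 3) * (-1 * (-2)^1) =9 /8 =1.12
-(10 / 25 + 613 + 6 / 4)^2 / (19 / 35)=-264671407 / 380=-696503.70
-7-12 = -19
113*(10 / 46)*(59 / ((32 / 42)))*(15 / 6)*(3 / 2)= 10500525 / 1472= 7133.51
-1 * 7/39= -7/39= -0.18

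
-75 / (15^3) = -1 / 45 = -0.02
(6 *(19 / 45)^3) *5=13718 / 6075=2.26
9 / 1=9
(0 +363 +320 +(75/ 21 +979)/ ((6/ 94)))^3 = 38480618749557529/ 9261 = 4155125661327.88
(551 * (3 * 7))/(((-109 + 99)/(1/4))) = -11571/40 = -289.28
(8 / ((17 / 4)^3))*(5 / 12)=640 / 14739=0.04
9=9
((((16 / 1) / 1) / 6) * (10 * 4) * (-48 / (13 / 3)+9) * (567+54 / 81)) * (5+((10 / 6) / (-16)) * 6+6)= -1304760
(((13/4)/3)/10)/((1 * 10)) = 13/1200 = 0.01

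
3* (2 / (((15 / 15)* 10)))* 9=27 / 5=5.40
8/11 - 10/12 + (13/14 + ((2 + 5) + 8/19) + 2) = 44959/4389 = 10.24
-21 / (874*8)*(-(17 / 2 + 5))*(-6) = -1701 / 6992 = -0.24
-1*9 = -9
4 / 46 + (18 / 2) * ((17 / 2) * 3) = 10561 / 46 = 229.59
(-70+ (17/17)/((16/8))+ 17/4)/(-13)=5.02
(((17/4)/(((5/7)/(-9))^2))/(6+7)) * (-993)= -67000689/1300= -51538.99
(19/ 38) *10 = 5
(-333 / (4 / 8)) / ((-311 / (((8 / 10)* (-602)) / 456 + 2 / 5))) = -41514 / 29545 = -1.41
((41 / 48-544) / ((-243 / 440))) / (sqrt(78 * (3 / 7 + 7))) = 1433905 * sqrt(42) / 227448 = 40.86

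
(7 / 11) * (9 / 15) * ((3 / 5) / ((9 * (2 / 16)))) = 56 / 275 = 0.20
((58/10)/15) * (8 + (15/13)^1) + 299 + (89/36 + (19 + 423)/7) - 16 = 28841459/81900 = 352.15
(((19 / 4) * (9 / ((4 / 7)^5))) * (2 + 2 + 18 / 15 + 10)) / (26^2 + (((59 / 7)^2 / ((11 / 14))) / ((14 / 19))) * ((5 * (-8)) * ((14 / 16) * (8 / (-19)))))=73765923 / 17182720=4.29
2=2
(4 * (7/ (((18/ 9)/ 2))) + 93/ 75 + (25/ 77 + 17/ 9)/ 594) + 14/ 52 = 3948351151/ 133783650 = 29.51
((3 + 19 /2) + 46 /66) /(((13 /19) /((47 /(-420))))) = -59831 /27720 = -2.16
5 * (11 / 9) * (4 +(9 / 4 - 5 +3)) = 935 / 36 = 25.97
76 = 76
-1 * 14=-14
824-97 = 727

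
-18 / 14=-9 / 7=-1.29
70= 70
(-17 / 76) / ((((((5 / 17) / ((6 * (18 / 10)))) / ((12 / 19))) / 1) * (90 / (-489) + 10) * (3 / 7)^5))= -36.55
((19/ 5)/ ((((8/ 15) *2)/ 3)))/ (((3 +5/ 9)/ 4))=1539/ 128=12.02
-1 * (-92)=92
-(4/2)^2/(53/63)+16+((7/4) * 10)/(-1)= -663/106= -6.25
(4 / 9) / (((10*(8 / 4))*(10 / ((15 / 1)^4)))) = 225 / 2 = 112.50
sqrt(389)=19.72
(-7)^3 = -343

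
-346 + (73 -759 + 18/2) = -1023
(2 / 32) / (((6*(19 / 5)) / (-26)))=-65 / 912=-0.07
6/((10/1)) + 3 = 18/5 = 3.60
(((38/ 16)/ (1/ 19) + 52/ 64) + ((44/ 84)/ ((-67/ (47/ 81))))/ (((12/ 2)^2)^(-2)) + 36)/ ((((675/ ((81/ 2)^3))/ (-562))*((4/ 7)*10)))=-126269128449/ 171520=-736177.29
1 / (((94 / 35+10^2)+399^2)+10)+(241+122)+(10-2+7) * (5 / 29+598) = 1509595947643 / 161703391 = 9335.59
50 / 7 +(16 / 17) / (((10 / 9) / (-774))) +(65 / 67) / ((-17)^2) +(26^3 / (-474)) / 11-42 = -1225875066443 / 1766776935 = -693.85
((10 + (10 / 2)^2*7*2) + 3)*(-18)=-6534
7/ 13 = 0.54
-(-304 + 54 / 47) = 14234 / 47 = 302.85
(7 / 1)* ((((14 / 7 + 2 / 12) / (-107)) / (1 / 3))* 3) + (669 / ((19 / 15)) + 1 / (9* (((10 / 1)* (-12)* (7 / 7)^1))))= 1156841587 / 2195640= 526.88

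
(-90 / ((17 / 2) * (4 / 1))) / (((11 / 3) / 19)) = -2565 / 187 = -13.72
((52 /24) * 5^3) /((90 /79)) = 25675 /108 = 237.73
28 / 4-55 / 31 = 162 / 31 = 5.23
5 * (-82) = -410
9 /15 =3 /5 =0.60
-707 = -707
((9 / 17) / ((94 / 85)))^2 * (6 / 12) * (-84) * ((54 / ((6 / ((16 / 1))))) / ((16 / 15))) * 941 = -1222762.19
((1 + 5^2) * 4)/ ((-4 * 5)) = -5.20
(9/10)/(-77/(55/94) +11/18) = -81/11789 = -0.01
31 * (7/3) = 217/3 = 72.33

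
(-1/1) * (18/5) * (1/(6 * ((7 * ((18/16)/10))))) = -16/21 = -0.76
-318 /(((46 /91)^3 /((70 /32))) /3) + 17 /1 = -12567630149 /778688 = -16139.49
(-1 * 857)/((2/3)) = -1285.50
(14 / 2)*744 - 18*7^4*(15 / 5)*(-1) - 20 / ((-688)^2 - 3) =63835713922 / 473341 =134862.00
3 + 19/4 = 31/4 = 7.75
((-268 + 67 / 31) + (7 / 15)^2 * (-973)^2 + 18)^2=2063109009852360976 / 48650625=42406629099.88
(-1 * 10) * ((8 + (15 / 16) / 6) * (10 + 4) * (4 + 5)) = -82215 / 8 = -10276.88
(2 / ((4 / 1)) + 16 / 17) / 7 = 0.21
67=67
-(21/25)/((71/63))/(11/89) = -117747/19525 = -6.03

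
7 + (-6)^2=43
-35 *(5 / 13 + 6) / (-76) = 2905 / 988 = 2.94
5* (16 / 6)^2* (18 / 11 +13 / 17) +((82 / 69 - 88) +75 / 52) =4175 / 2012868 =0.00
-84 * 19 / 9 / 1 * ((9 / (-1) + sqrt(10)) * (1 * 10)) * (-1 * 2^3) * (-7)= 893760 - 297920 * sqrt(10) / 3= 579724.75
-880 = -880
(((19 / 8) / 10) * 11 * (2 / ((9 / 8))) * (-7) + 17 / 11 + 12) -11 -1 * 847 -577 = -719713 / 495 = -1453.97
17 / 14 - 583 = -8145 / 14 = -581.79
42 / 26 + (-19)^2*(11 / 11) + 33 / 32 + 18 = 158765 / 416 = 381.65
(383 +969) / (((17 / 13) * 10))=8788 / 85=103.39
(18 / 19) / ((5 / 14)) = 252 / 95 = 2.65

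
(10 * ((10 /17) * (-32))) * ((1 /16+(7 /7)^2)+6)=-22600 /17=-1329.41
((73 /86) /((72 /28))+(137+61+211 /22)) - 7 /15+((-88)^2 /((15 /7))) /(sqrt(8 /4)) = 17662663 /85140+27104 * sqrt(2) /15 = 2762.84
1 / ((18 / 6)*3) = 0.11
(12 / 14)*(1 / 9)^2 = 2 / 189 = 0.01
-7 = -7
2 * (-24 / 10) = -24 / 5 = -4.80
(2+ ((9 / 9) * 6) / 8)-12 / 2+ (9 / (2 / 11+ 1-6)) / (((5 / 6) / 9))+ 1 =-23769 / 1060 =-22.42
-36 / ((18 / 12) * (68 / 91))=-546 / 17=-32.12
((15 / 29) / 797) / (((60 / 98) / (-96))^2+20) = 614656 / 18942097359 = 0.00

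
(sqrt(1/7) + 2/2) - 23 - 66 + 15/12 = -347/4 + sqrt(7)/7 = -86.37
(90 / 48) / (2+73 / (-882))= 6615 / 6764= 0.98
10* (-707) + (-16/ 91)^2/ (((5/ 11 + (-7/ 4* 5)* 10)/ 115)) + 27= -22337870325/ 3171623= -7043.04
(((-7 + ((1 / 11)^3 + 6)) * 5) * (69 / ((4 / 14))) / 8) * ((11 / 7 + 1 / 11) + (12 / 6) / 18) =-93987775 / 351384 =-267.48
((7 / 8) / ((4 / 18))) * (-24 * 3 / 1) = -567 / 2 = -283.50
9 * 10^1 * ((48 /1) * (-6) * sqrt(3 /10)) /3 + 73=73 - 864 * sqrt(30)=-4659.32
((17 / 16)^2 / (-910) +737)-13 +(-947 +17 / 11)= -567493739 / 2562560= -221.46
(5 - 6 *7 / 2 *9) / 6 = -92 / 3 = -30.67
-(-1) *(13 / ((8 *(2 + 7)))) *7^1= 91 / 72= 1.26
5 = 5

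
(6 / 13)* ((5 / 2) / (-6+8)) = 15 / 26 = 0.58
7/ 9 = 0.78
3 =3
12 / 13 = 0.92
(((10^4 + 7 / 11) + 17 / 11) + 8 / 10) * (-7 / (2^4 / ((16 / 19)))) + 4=-202472 / 55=-3681.31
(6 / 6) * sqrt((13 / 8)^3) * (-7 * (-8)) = 91 * sqrt(26) / 4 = 116.00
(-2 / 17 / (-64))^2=1 / 295936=0.00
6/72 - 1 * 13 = -155/12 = -12.92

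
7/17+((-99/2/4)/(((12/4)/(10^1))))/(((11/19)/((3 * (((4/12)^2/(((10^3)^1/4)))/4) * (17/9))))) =44909/122400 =0.37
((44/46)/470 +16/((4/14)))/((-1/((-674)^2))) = -137505256716/5405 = -25440380.52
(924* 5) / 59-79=-41 / 59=-0.69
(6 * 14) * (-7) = -588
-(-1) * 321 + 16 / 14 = 2255 / 7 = 322.14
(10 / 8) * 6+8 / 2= 23 / 2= 11.50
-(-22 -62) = 84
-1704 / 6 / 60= -71 / 15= -4.73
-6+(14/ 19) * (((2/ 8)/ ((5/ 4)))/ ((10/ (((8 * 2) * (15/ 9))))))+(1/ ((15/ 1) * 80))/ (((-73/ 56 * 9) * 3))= -31496713/ 5617350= -5.61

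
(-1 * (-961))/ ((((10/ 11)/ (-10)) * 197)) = -53.66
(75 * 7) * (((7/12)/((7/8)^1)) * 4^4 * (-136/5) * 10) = -24371200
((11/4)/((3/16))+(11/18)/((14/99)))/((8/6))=14.24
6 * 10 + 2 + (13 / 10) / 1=633 / 10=63.30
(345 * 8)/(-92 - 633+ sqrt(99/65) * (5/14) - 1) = -51571520/13565547 - 12880 * sqrt(715)/149221017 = -3.80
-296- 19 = -315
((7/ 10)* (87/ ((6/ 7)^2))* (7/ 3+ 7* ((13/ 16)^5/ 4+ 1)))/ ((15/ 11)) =2740625918261/ 4529848320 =605.01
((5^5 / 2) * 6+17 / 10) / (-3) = -93767 / 30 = -3125.57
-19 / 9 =-2.11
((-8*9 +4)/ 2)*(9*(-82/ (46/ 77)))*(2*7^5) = 32472535788/ 23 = 1411849382.09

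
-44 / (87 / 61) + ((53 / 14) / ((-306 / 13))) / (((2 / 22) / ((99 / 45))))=-21581461 / 621180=-34.74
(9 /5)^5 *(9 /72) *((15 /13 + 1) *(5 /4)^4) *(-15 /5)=-1240029 /33280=-37.26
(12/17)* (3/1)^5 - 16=2644/17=155.53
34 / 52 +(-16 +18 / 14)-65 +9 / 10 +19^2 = 128692 / 455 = 282.84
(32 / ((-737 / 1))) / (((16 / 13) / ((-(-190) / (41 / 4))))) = -19760 / 30217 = -0.65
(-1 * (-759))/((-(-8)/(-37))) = -3510.38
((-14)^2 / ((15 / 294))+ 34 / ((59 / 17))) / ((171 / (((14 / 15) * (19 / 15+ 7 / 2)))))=100.20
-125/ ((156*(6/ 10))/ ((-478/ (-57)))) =-149375/ 13338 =-11.20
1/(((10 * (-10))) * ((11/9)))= -9/1100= -0.01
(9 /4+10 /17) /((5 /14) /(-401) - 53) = -541751 /10116598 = -0.05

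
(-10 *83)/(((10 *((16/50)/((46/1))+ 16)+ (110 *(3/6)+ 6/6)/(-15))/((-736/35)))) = 2634420/23597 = 111.64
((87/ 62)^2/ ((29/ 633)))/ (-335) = -0.13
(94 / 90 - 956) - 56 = -45493 / 45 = -1010.96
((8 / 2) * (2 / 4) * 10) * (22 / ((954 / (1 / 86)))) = 110 / 20511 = 0.01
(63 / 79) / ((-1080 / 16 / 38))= -532 / 1185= -0.45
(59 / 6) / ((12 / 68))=1003 / 18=55.72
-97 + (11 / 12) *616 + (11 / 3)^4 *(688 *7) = 70548937 / 81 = 870974.53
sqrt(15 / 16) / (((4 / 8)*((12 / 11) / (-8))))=-11*sqrt(15) / 3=-14.20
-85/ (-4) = 85/ 4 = 21.25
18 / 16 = 9 / 8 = 1.12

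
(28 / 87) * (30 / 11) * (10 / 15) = 560 / 957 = 0.59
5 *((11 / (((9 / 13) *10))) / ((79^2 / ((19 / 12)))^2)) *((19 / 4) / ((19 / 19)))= 980837 / 403834439808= 0.00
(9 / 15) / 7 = 0.09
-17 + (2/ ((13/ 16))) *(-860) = -27741/ 13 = -2133.92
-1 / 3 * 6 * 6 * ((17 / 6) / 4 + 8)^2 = -43681 / 48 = -910.02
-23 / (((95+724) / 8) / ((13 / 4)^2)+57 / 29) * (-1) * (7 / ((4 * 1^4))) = 60697 / 17580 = 3.45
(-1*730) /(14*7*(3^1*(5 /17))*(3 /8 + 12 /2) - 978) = 2920 /1707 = 1.71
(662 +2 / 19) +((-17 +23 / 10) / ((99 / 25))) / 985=163564229 / 247038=662.10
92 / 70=46 / 35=1.31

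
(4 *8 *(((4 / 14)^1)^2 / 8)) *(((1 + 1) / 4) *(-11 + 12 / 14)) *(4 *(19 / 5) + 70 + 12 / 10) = -245376 / 1715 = -143.08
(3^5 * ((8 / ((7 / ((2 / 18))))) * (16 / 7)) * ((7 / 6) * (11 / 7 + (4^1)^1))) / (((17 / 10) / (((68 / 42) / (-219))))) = -49920 / 25039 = -1.99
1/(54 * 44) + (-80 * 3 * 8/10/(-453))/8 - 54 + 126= 25851031/358776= 72.05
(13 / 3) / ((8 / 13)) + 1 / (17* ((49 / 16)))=141161 / 19992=7.06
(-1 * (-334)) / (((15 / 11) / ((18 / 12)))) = 1837 / 5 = 367.40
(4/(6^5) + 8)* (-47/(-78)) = 730991/151632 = 4.82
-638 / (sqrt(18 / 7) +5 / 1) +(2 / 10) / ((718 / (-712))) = -40138242 / 281815 +1914 *sqrt(14) / 157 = -96.81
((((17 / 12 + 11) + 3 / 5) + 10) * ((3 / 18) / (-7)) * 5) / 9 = -1381 / 4536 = -0.30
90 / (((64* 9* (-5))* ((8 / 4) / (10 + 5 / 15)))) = -0.16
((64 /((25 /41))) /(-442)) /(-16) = 82 /5525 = 0.01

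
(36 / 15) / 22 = 6 / 55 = 0.11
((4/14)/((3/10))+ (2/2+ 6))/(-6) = -167/126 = -1.33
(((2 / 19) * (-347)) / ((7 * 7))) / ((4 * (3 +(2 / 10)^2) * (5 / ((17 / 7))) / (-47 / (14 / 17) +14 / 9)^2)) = -1443191087375 / 15726511584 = -91.77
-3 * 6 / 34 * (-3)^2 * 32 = -2592 / 17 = -152.47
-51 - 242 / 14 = -478 / 7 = -68.29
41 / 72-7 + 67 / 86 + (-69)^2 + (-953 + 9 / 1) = 11799935 / 3096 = 3811.35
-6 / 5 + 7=29 / 5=5.80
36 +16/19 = 700/19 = 36.84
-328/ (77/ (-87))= 28536/ 77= 370.60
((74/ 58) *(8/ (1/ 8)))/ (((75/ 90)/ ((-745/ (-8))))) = 264624/ 29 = 9124.97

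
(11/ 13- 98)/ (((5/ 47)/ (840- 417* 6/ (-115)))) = -5882793822/ 7475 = -786995.83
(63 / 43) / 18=0.08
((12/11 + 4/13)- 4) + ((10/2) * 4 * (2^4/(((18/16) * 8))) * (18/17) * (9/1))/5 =158412/2431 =65.16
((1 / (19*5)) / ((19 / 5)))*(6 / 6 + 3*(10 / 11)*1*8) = 251 / 3971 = 0.06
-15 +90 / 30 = -12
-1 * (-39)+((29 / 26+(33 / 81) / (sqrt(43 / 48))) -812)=-20069 / 26+44 * sqrt(129) / 1161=-771.45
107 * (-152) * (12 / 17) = -195168 / 17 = -11480.47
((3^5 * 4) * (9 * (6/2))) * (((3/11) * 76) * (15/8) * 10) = 112193100/11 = 10199372.73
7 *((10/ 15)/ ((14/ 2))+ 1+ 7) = 170/ 3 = 56.67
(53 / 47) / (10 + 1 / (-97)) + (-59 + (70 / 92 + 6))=-109203343 / 2094978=-52.13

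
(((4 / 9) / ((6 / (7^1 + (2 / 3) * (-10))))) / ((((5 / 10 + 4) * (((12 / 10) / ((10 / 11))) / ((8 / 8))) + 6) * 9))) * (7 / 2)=350 / 435213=0.00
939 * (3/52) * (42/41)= 59157/1066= 55.49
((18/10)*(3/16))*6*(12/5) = 243/50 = 4.86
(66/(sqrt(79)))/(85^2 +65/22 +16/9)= 13068 * sqrt(79)/113087473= 0.00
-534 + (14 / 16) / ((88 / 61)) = -375509 / 704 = -533.39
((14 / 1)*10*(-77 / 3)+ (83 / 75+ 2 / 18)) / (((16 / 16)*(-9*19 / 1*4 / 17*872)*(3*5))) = 6869921 / 1006506000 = 0.01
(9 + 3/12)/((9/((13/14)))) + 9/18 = 733/504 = 1.45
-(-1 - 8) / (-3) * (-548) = 1644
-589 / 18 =-32.72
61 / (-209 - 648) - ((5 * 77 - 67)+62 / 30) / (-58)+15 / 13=63981881 / 9692670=6.60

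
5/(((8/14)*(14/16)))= 10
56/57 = 0.98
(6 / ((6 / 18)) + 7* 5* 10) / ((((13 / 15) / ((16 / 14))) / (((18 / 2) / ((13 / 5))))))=1987200 / 1183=1679.80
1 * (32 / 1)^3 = 32768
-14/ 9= -1.56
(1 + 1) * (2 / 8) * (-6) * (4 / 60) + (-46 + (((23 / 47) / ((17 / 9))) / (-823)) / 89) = -13519126578 / 292621765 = -46.20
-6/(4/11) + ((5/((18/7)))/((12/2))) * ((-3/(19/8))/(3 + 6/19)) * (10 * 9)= -497/18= -27.61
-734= -734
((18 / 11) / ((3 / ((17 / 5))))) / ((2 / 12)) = 612 / 55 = 11.13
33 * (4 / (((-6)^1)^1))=-22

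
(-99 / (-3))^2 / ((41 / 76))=82764 / 41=2018.63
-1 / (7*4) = -1 / 28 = -0.04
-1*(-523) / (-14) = -523 / 14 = -37.36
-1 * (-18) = 18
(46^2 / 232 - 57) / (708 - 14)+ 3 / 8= 24635 / 80504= 0.31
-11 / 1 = -11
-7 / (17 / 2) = -14 / 17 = -0.82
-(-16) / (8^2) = 1 / 4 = 0.25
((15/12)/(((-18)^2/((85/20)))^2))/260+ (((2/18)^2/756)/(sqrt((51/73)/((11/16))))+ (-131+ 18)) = -39477694175/349360128+ sqrt(40953)/12492144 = -113.00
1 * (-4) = -4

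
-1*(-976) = 976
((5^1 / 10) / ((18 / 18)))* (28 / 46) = 7 / 23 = 0.30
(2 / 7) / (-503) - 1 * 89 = -313371 / 3521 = -89.00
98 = 98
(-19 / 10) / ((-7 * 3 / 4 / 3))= 38 / 35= 1.09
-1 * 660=-660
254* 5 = 1270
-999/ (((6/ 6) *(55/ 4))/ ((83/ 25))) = -331668/ 1375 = -241.21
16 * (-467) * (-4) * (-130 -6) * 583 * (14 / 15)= -33176636416 / 15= -2211775761.07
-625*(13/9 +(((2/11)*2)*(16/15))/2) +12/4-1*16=-102662/99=-1036.99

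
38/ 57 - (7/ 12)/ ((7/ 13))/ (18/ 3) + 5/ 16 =0.80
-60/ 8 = -7.50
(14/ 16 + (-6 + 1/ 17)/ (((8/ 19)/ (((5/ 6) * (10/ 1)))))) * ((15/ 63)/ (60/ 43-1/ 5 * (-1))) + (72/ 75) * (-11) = -1027791643/ 36735300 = -27.98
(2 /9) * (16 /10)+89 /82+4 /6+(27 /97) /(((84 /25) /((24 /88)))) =117418201 /55121220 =2.13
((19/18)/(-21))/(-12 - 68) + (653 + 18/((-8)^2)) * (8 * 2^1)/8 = 39510469/30240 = 1306.56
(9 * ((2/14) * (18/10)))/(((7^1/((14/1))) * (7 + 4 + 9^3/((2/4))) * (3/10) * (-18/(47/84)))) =-47/143962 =-0.00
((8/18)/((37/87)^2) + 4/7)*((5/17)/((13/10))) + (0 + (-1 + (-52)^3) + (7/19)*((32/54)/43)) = -6568868530691617/46717498737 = -140608.31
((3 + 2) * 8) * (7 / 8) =35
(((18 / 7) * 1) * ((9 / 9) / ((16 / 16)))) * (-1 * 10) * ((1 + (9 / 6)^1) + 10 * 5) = -1350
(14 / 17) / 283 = 14 / 4811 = 0.00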